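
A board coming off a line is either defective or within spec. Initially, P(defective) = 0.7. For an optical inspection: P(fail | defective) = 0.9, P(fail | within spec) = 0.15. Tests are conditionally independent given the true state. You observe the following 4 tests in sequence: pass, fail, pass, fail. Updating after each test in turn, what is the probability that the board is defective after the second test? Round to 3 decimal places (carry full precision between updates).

After 'pass': P(defective) = 0.1·0.7000 / (0.1·0.7000 + 0.85·0.3000) ≈ 0.2154
After 'fail': P(defective) = 0.9·0.2154 / (0.9·0.2154 + 0.15·0.7846) ≈ 0.6222

0.622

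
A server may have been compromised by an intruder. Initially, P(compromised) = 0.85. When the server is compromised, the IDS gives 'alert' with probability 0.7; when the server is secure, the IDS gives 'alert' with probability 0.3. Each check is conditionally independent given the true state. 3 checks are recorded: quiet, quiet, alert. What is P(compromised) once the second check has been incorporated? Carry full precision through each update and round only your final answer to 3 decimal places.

0.510

Apply Bayes' rule sequentially, carrying P(compromised) forward.
After 'quiet': P(compromised) = 0.3·0.8500 / (0.3·0.8500 + 0.7·0.1500) ≈ 0.7083
After 'quiet': P(compromised) = 0.3·0.7083 / (0.3·0.7083 + 0.7·0.2917) ≈ 0.5100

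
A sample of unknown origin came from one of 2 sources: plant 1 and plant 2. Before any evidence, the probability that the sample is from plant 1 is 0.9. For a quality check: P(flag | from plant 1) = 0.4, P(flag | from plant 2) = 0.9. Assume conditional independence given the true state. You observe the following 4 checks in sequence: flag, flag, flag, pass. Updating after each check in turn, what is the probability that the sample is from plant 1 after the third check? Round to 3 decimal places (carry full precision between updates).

0.441

After 'flag': P(plant 1) = 0.4·0.9000 / (0.4·0.9000 + 0.9·0.1000) ≈ 0.8000
After 'flag': P(plant 1) = 0.4·0.8000 / (0.4·0.8000 + 0.9·0.2000) ≈ 0.6400
After 'flag': P(plant 1) = 0.4·0.6400 / (0.4·0.6400 + 0.9·0.3600) ≈ 0.4414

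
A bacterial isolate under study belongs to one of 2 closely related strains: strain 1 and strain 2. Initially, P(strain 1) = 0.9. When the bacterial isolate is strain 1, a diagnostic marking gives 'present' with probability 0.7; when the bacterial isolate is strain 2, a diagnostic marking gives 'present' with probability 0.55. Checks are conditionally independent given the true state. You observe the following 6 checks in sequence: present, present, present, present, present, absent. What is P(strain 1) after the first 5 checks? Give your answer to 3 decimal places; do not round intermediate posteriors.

After 'present': P(strain 1) = 0.7·0.9000 / (0.7·0.9000 + 0.55·0.1000) ≈ 0.9197
After 'present': P(strain 1) = 0.7·0.9197 / (0.7·0.9197 + 0.55·0.0803) ≈ 0.9358
After 'present': P(strain 1) = 0.7·0.9358 / (0.7·0.9358 + 0.55·0.0642) ≈ 0.9489
After 'present': P(strain 1) = 0.7·0.9489 / (0.7·0.9489 + 0.55·0.0511) ≈ 0.9594
After 'present': P(strain 1) = 0.7·0.9594 / (0.7·0.9594 + 0.55·0.0406) ≈ 0.9678

0.968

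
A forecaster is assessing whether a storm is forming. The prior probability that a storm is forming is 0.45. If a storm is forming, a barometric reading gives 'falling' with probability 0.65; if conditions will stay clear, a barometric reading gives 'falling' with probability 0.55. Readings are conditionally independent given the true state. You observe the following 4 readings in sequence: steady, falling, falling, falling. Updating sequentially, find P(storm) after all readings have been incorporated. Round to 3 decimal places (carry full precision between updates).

0.512

After 'steady': P(storm) = 0.35·0.4500 / (0.35·0.4500 + 0.45·0.5500) ≈ 0.3889
After 'falling': P(storm) = 0.65·0.3889 / (0.65·0.3889 + 0.55·0.6111) ≈ 0.4292
After 'falling': P(storm) = 0.65·0.4292 / (0.65·0.4292 + 0.55·0.5708) ≈ 0.4706
After 'falling': P(storm) = 0.65·0.4706 / (0.65·0.4706 + 0.55·0.5294) ≈ 0.5123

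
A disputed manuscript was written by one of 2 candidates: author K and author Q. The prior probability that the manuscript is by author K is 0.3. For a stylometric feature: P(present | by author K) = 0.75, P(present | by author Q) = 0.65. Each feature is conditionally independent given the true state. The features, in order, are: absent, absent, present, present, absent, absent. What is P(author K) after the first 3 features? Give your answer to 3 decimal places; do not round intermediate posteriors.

After 'absent': P(author K) = 0.25·0.3000 / (0.25·0.3000 + 0.35·0.7000) ≈ 0.2344
After 'absent': P(author K) = 0.25·0.2344 / (0.25·0.2344 + 0.35·0.7656) ≈ 0.1794
After 'present': P(author K) = 0.75·0.1794 / (0.75·0.1794 + 0.65·0.8206) ≈ 0.2015

0.201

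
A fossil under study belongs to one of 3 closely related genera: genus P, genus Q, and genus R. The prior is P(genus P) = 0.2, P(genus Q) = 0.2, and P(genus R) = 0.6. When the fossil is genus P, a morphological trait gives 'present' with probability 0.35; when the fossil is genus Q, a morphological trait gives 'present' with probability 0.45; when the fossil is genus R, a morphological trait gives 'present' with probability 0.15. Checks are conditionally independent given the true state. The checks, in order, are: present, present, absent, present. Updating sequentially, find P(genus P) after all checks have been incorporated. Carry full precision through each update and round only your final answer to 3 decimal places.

After 'present': normaliser = 0.35·0.2000 + 0.45·0.2000 + 0.15·0.6000; P(genus P) ≈ 0.2800, P(genus Q) ≈ 0.3600, P(genus R) ≈ 0.3600
After 'present': normaliser = 0.35·0.2800 + 0.45·0.3600 + 0.15·0.3600; P(genus P) ≈ 0.3121, P(genus Q) ≈ 0.5159, P(genus R) ≈ 0.1720
After 'absent': normaliser = 0.65·0.3121 + 0.55·0.5159 + 0.85·0.1720; P(genus P) ≈ 0.3206, P(genus Q) ≈ 0.4484, P(genus R) ≈ 0.2310
After 'present': normaliser = 0.35·0.3206 + 0.45·0.4484 + 0.15·0.2310; P(genus P) ≈ 0.3218, P(genus Q) ≈ 0.5788, P(genus R) ≈ 0.0994

0.322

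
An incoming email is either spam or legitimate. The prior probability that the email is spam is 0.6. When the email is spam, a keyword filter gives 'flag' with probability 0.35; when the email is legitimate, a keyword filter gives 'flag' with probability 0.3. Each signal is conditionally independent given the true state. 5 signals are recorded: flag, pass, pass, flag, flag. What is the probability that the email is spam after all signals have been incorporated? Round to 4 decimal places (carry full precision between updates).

0.6725

After 'flag': P(spam) = 0.35·0.6000 / (0.35·0.6000 + 0.3·0.4000) ≈ 0.6364
After 'pass': P(spam) = 0.65·0.6364 / (0.65·0.6364 + 0.7·0.3636) ≈ 0.6190
After 'pass': P(spam) = 0.65·0.6190 / (0.65·0.6190 + 0.7·0.3810) ≈ 0.6014
After 'flag': P(spam) = 0.35·0.6014 / (0.35·0.6014 + 0.3·0.3986) ≈ 0.6377
After 'flag': P(spam) = 0.35·0.6377 / (0.35·0.6377 + 0.3·0.3623) ≈ 0.6725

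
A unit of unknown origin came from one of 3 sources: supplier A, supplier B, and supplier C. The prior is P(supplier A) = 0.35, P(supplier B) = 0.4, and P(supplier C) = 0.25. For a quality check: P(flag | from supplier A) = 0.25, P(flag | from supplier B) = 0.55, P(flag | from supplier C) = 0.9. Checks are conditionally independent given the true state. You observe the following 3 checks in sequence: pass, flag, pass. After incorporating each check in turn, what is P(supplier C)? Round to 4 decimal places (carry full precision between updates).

After 'pass': normaliser = 0.75·0.3500 + 0.45·0.4000 + 0.1·0.2500; P(supplier A) ≈ 0.5615, P(supplier B) ≈ 0.3850, P(supplier C) ≈ 0.0535
After 'flag': normaliser = 0.25·0.5615 + 0.55·0.3850 + 0.9·0.0535; P(supplier A) ≈ 0.3507, P(supplier B) ≈ 0.5291, P(supplier C) ≈ 0.1202
After 'pass': normaliser = 0.75·0.3507 + 0.45·0.5291 + 0.1·0.1202; P(supplier A) ≈ 0.5126, P(supplier B) ≈ 0.4640, P(supplier C) ≈ 0.0234

0.0234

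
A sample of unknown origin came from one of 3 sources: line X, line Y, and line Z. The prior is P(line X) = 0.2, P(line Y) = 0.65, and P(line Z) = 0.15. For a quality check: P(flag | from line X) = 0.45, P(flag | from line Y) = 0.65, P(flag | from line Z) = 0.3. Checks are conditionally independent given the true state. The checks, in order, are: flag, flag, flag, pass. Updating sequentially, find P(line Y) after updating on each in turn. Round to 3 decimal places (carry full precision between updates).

After 'flag': normaliser = 0.45·0.2000 + 0.65·0.6500 + 0.3·0.1500; P(line X) ≈ 0.1614, P(line Y) ≈ 0.7578, P(line Z) ≈ 0.0807
After 'flag': normaliser = 0.45·0.1614 + 0.65·0.7578 + 0.3·0.0807; P(line X) ≈ 0.1232, P(line Y) ≈ 0.8357, P(line Z) ≈ 0.0411
After 'flag': normaliser = 0.45·0.1232 + 0.65·0.8357 + 0.3·0.0411; P(line X) ≈ 0.0908, P(line Y) ≈ 0.8891, P(line Z) ≈ 0.0202
After 'pass': normaliser = 0.55·0.0908 + 0.35·0.8891 + 0.7·0.0202; P(line X) ≈ 0.1331, P(line Y) ≈ 0.8293, P(line Z) ≈ 0.0376

0.829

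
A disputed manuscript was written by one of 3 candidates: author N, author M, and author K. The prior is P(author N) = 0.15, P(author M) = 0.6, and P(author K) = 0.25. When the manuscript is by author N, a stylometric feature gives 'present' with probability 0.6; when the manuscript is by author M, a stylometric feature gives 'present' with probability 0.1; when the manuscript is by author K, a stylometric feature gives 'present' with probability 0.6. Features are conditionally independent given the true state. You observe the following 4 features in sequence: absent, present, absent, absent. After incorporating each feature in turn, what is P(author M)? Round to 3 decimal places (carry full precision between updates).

After 'absent': normaliser = 0.4·0.1500 + 0.9·0.6000 + 0.4·0.2500; P(author N) ≈ 0.0857, P(author M) ≈ 0.7714, P(author K) ≈ 0.1429
After 'present': normaliser = 0.6·0.0857 + 0.1·0.7714 + 0.6·0.1429; P(author N) ≈ 0.2400, P(author M) ≈ 0.3600, P(author K) ≈ 0.4000
After 'absent': normaliser = 0.4·0.2400 + 0.9·0.3600 + 0.4·0.4000; P(author N) ≈ 0.1655, P(author M) ≈ 0.5586, P(author K) ≈ 0.2759
After 'absent': normaliser = 0.4·0.1655 + 0.9·0.5586 + 0.4·0.2759; P(author N) ≈ 0.0975, P(author M) ≈ 0.7401, P(author K) ≈ 0.1624

0.740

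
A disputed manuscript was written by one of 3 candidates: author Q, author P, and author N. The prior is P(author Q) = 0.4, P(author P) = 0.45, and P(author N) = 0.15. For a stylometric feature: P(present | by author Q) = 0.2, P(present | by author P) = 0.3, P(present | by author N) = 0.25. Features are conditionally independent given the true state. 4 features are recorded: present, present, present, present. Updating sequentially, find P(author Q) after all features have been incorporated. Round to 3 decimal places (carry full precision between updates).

After 'present': normaliser = 0.2·0.4000 + 0.3·0.4500 + 0.25·0.1500; P(author Q) ≈ 0.3168, P(author P) ≈ 0.5347, P(author N) ≈ 0.1485
After 'present': normaliser = 0.2·0.3168 + 0.3·0.5347 + 0.25·0.1485; P(author Q) ≈ 0.2429, P(author P) ≈ 0.6148, P(author N) ≈ 0.1423
After 'present': normaliser = 0.2·0.2429 + 0.3·0.6148 + 0.25·0.1423; P(author Q) ≈ 0.1809, P(author P) ≈ 0.6867, P(author N) ≈ 0.1325
After 'present': normaliser = 0.2·0.1809 + 0.3·0.6867 + 0.25·0.1325; P(author Q) ≈ 0.1314, P(author P) ≈ 0.7483, P(author N) ≈ 0.1203

0.131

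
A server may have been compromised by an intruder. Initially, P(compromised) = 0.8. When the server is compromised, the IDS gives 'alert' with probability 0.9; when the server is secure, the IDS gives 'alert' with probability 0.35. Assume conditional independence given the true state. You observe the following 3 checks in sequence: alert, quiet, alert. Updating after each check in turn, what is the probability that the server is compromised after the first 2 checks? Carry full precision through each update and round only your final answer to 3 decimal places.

0.613

After 'alert': P(compromised) = 0.9·0.8000 / (0.9·0.8000 + 0.35·0.2000) ≈ 0.9114
After 'quiet': P(compromised) = 0.1·0.9114 / (0.1·0.9114 + 0.65·0.0886) ≈ 0.6128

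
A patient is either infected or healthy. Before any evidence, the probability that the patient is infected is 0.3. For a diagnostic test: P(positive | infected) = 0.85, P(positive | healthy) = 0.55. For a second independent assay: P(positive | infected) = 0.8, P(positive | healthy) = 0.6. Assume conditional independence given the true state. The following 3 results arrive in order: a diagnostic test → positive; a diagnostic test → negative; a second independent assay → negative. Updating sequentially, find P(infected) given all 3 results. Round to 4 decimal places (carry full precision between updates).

After a diagnostic test='positive': P(infected) = 0.85·0.3000 / (0.85·0.3000 + 0.55·0.7000) ≈ 0.3984
After a diagnostic test='negative': P(infected) = 0.15·0.3984 / (0.15·0.3984 + 0.45·0.6016) ≈ 0.1809
After a second independent assay='negative': P(infected) = 0.2·0.1809 / (0.2·0.1809 + 0.4·0.8191) ≈ 0.0994

0.0994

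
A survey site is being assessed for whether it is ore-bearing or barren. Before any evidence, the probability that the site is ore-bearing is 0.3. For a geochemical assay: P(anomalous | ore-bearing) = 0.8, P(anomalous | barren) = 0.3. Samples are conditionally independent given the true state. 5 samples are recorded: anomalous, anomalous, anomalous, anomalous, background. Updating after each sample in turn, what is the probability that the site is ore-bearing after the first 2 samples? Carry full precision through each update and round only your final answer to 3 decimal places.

Apply Bayes' rule sequentially, carrying P(ore) forward.
After 'anomalous': P(ore) = 0.8·0.3000 / (0.8·0.3000 + 0.3·0.7000) ≈ 0.5333
After 'anomalous': P(ore) = 0.8·0.5333 / (0.8·0.5333 + 0.3·0.4667) ≈ 0.7529

0.753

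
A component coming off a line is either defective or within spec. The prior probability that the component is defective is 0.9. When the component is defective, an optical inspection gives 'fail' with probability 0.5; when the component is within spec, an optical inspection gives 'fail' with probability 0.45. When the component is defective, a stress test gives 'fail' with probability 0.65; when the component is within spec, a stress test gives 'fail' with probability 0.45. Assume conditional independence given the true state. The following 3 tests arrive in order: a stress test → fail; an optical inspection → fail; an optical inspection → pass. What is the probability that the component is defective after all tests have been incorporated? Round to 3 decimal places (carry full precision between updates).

0.929

After a stress test='fail': P(defective) = 0.65·0.9000 / (0.65·0.9000 + 0.45·0.1000) ≈ 0.9286
After an optical inspection='fail': P(defective) = 0.5·0.9286 / (0.5·0.9286 + 0.45·0.0714) ≈ 0.9353
After an optical inspection='pass': P(defective) = 0.5·0.9353 / (0.5·0.9353 + 0.55·0.0647) ≈ 0.9292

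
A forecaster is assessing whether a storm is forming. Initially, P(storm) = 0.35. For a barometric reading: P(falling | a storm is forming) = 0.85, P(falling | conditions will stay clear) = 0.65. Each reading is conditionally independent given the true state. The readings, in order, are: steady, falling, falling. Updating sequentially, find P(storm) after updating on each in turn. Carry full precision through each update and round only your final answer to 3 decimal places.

0.283

After 'steady': P(storm) = 0.15·0.3500 / (0.15·0.3500 + 0.35·0.6500) ≈ 0.1875
After 'falling': P(storm) = 0.85·0.1875 / (0.85·0.1875 + 0.65·0.8125) ≈ 0.2318
After 'falling': P(storm) = 0.85·0.2318 / (0.85·0.2318 + 0.65·0.7682) ≈ 0.2830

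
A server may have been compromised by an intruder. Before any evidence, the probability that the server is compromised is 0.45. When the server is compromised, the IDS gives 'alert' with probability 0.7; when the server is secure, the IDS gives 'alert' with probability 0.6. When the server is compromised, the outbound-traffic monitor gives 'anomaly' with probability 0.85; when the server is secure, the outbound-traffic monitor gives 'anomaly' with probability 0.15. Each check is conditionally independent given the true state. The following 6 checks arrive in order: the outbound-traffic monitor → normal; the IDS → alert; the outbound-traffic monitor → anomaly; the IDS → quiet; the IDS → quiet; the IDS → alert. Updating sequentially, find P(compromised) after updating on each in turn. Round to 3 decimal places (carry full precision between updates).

Each posterior becomes the prior for the next update.
After the outbound-traffic monitor='normal': P(compromised) = 0.15·0.4500 / (0.15·0.4500 + 0.85·0.5500) ≈ 0.1262
After the IDS='alert': P(compromised) = 0.7·0.1262 / (0.7·0.1262 + 0.6·0.8738) ≈ 0.1442
After the outbound-traffic monitor='anomaly': P(compromised) = 0.85·0.1442 / (0.85·0.1442 + 0.15·0.8558) ≈ 0.4884
After the IDS='quiet': P(compromised) = 0.3·0.4884 / (0.3·0.4884 + 0.4·0.5116) ≈ 0.4172
After the IDS='quiet': P(compromised) = 0.3·0.4172 / (0.3·0.4172 + 0.4·0.5828) ≈ 0.3494
After the IDS='alert': P(compromised) = 0.7·0.3494 / (0.7·0.3494 + 0.6·0.6506) ≈ 0.3852

0.385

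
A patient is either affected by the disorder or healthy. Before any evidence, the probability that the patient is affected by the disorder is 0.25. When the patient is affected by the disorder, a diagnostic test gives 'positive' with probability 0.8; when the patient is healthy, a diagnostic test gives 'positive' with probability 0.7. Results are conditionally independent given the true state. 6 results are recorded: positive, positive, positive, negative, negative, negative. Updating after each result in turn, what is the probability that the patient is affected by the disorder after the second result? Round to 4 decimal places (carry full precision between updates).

0.3033

Each posterior becomes the prior for the next update.
After 'positive': P(affected) = 0.8·0.2500 / (0.8·0.2500 + 0.7·0.7500) ≈ 0.2759
After 'positive': P(affected) = 0.8·0.2759 / (0.8·0.2759 + 0.7·0.7241) ≈ 0.3033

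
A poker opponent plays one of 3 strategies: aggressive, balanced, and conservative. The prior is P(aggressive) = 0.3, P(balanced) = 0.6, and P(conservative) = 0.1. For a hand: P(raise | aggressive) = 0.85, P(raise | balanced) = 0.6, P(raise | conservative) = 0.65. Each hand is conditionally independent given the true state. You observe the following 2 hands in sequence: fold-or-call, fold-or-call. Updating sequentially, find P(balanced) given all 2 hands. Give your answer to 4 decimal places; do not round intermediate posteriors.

After 'fold-or-call': normaliser = 0.15·0.3000 + 0.4·0.6000 + 0.35·0.1000; P(aggressive) ≈ 0.1406, P(balanced) ≈ 0.7500, P(conservative) ≈ 0.1094
After 'fold-or-call': normaliser = 0.15·0.1406 + 0.4·0.7500 + 0.35·0.1094; P(aggressive) ≈ 0.0587, P(balanced) ≈ 0.8348, P(conservative) ≈ 0.1065

0.8348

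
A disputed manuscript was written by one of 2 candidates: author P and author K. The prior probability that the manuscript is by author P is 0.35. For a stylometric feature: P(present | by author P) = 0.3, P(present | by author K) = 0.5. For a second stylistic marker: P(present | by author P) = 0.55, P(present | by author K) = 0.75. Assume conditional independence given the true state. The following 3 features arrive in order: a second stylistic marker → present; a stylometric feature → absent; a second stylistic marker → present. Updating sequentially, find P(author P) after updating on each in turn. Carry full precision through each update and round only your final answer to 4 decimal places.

0.2885

After a second stylistic marker='present': P(author P) = 0.55·0.3500 / (0.55·0.3500 + 0.75·0.6500) ≈ 0.2831
After a stylometric feature='absent': P(author P) = 0.7·0.2831 / (0.7·0.2831 + 0.5·0.7169) ≈ 0.3560
After a second stylistic marker='present': P(author P) = 0.55·0.3560 / (0.55·0.3560 + 0.75·0.6440) ≈ 0.2885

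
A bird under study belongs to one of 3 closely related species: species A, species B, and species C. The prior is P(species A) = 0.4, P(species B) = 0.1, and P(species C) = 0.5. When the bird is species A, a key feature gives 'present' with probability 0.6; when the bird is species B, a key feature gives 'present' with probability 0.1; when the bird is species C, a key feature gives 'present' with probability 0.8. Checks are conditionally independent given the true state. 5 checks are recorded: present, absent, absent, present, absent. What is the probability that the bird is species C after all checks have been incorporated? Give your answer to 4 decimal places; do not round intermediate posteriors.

Apply Bayes' rule sequentially, carrying P(species C) forward.
After 'present': normaliser = 0.6·0.4000 + 0.1·0.1000 + 0.8·0.5000; P(species A) ≈ 0.3692, P(species B) ≈ 0.0154, P(species C) ≈ 0.6154
After 'absent': normaliser = 0.4·0.3692 + 0.9·0.0154 + 0.2·0.6154; P(species A) ≈ 0.5189, P(species B) ≈ 0.0486, P(species C) ≈ 0.4324
After 'absent': normaliser = 0.4·0.5189 + 0.9·0.0486 + 0.2·0.4324; P(species A) ≈ 0.6144, P(species B) ≈ 0.1296, P(species C) ≈ 0.2560
After 'present': normaliser = 0.6·0.6144 + 0.1·0.1296 + 0.8·0.2560; P(species A) ≈ 0.6286, P(species B) ≈ 0.0221, P(species C) ≈ 0.3492
After 'absent': normaliser = 0.4·0.6286 + 0.9·0.0221 + 0.2·0.3492; P(species A) ≈ 0.7370, P(species B) ≈ 0.0583, P(species C) ≈ 0.2047

0.2047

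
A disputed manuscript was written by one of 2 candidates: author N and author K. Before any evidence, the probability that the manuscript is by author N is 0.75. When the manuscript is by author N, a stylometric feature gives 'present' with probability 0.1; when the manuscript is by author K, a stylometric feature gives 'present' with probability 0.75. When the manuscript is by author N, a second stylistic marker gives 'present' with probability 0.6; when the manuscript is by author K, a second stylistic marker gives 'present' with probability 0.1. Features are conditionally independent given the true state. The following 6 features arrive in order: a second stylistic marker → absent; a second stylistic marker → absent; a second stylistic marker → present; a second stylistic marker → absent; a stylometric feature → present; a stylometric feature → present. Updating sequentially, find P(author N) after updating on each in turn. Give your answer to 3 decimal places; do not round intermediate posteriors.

0.027

Each posterior becomes the prior for the next update.
After a second stylistic marker='absent': P(author N) = 0.4·0.7500 / (0.4·0.7500 + 0.9·0.2500) ≈ 0.5714
After a second stylistic marker='absent': P(author N) = 0.4·0.5714 / (0.4·0.5714 + 0.9·0.4286) ≈ 0.3721
After a second stylistic marker='present': P(author N) = 0.6·0.3721 / (0.6·0.3721 + 0.1·0.6279) ≈ 0.7805
After a second stylistic marker='absent': P(author N) = 0.4·0.7805 / (0.4·0.7805 + 0.9·0.2195) ≈ 0.6124
After a stylometric feature='present': P(author N) = 0.1·0.6124 / (0.1·0.6124 + 0.75·0.3876) ≈ 0.1740
After a stylometric feature='present': P(author N) = 0.1·0.1740 / (0.1·0.1740 + 0.75·0.8260) ≈ 0.0273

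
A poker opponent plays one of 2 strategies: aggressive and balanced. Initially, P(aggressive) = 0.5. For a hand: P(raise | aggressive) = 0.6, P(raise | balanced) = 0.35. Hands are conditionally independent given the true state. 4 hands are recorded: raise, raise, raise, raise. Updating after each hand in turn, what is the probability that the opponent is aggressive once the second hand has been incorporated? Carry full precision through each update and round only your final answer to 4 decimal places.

0.7461

Apply Bayes' rule sequentially, carrying P(aggressive) forward.
After 'raise': P(aggressive) = 0.6·0.5000 / (0.6·0.5000 + 0.35·0.5000) ≈ 0.6316
After 'raise': P(aggressive) = 0.6·0.6316 / (0.6·0.6316 + 0.35·0.3684) ≈ 0.7461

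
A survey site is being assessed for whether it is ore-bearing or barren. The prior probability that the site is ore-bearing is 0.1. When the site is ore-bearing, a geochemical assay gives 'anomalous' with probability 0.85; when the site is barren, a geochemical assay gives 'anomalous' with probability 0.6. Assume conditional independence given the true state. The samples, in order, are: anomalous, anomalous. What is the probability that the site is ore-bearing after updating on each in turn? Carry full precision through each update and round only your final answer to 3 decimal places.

0.182

After 'anomalous': P(ore) = 0.85·0.1000 / (0.85·0.1000 + 0.6·0.9000) ≈ 0.1360
After 'anomalous': P(ore) = 0.85·0.1360 / (0.85·0.1360 + 0.6·0.8640) ≈ 0.1823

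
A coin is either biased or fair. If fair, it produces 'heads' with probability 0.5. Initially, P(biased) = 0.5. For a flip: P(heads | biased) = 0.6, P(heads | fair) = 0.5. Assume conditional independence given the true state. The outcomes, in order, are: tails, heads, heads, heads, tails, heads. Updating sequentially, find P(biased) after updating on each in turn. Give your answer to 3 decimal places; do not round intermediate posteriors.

After 'tails': P(biased) = 0.4·0.5000 / (0.4·0.5000 + 0.5·0.5000) ≈ 0.4444
After 'heads': P(biased) = 0.6·0.4444 / (0.6·0.4444 + 0.5·0.5556) ≈ 0.4898
After 'heads': P(biased) = 0.6·0.4898 / (0.6·0.4898 + 0.5·0.5102) ≈ 0.5353
After 'heads': P(biased) = 0.6·0.5353 / (0.6·0.5353 + 0.5·0.4647) ≈ 0.5803
After 'tails': P(biased) = 0.4·0.5803 / (0.4·0.5803 + 0.5·0.4197) ≈ 0.5251
After 'heads': P(biased) = 0.6·0.5251 / (0.6·0.5251 + 0.5·0.4749) ≈ 0.5703

0.570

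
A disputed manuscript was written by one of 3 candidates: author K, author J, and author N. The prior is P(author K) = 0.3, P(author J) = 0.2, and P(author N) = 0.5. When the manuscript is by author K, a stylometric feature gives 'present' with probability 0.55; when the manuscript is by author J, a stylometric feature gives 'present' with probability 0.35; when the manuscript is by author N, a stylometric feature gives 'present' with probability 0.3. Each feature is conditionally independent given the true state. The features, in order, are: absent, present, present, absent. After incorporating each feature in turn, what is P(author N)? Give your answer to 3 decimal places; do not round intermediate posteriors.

0.434

After 'absent': normaliser = 0.45·0.3000 + 0.65·0.2000 + 0.7·0.5000; P(author K) ≈ 0.2195, P(author J) ≈ 0.2114, P(author N) ≈ 0.5691
After 'present': normaliser = 0.55·0.2195 + 0.35·0.2114 + 0.3·0.5691; P(author K) ≈ 0.3304, P(author J) ≈ 0.2024, P(author N) ≈ 0.4672
After 'present': normaliser = 0.55·0.3304 + 0.35·0.2024 + 0.3·0.4672; P(author K) ≈ 0.4627, P(author J) ≈ 0.1804, P(author N) ≈ 0.3569
After 'absent': normaliser = 0.45·0.4627 + 0.65·0.1804 + 0.7·0.3569; P(author K) ≈ 0.3619, P(author J) ≈ 0.2039, P(author N) ≈ 0.4342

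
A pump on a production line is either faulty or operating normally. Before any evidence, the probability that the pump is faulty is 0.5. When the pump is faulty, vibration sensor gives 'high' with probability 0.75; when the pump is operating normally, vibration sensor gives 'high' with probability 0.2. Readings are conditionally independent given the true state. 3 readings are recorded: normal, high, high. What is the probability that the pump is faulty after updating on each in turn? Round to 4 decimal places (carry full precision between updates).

0.8146

After 'normal': P(faulty) = 0.25·0.5000 / (0.25·0.5000 + 0.8·0.5000) ≈ 0.2381
After 'high': P(faulty) = 0.75·0.2381 / (0.75·0.2381 + 0.2·0.7619) ≈ 0.5396
After 'high': P(faulty) = 0.75·0.5396 / (0.75·0.5396 + 0.2·0.4604) ≈ 0.8146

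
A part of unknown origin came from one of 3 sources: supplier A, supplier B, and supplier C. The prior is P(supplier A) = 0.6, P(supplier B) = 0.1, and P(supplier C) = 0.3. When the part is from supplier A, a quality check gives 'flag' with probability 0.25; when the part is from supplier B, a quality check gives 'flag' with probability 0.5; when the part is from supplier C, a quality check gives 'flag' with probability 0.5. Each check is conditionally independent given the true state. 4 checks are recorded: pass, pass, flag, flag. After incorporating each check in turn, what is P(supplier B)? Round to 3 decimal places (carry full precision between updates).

After 'pass': normaliser = 0.75·0.6000 + 0.5·0.1000 + 0.5·0.3000; P(supplier A) ≈ 0.6923, P(supplier B) ≈ 0.0769, P(supplier C) ≈ 0.2308
After 'pass': normaliser = 0.75·0.6923 + 0.5·0.0769 + 0.5·0.2308; P(supplier A) ≈ 0.7714, P(supplier B) ≈ 0.0571, P(supplier C) ≈ 0.1714
After 'flag': normaliser = 0.25·0.7714 + 0.5·0.0571 + 0.5·0.1714; P(supplier A) ≈ 0.6279, P(supplier B) ≈ 0.0930, P(supplier C) ≈ 0.2791
After 'flag': normaliser = 0.25·0.6279 + 0.5·0.0930 + 0.5·0.2791; P(supplier A) ≈ 0.4576, P(supplier B) ≈ 0.1356, P(supplier C) ≈ 0.4068

0.136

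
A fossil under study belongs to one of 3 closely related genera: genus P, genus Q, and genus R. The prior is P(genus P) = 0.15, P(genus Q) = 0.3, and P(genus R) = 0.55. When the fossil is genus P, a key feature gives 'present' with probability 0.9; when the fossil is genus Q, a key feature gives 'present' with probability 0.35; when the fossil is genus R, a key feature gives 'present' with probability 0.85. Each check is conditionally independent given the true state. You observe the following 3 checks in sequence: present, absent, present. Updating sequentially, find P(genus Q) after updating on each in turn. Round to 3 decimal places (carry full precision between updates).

After 'present': normaliser = 0.9·0.1500 + 0.35·0.3000 + 0.85·0.5500; P(genus P) ≈ 0.1908, P(genus Q) ≈ 0.1484, P(genus R) ≈ 0.6608
After 'absent': normaliser = 0.1·0.1908 + 0.65·0.1484 + 0.15·0.6608; P(genus P) ≈ 0.0889, P(genus Q) ≈ 0.4494, P(genus R) ≈ 0.4617
After 'present': normaliser = 0.9·0.0889 + 0.35·0.4494 + 0.85·0.4617; P(genus P) ≈ 0.1270, P(genus Q) ≈ 0.2498, P(genus R) ≈ 0.6232

0.250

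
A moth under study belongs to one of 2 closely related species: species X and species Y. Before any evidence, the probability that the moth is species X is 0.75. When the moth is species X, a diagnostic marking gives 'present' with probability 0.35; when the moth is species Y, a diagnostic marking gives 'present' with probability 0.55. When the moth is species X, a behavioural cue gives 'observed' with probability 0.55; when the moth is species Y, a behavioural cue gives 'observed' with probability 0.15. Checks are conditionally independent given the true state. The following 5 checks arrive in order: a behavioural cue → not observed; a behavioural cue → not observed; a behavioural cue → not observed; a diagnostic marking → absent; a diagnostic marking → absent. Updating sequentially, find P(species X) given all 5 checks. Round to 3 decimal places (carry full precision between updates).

After a behavioural cue='not observed': P(species X) = 0.45·0.7500 / (0.45·0.7500 + 0.85·0.2500) ≈ 0.6136
After a behavioural cue='not observed': P(species X) = 0.45·0.6136 / (0.45·0.6136 + 0.85·0.3864) ≈ 0.4568
After a behavioural cue='not observed': P(species X) = 0.45·0.4568 / (0.45·0.4568 + 0.85·0.5432) ≈ 0.3080
After a diagnostic marking='absent': P(species X) = 0.65·0.3080 / (0.65·0.3080 + 0.45·0.6920) ≈ 0.3914
After a diagnostic marking='absent': P(species X) = 0.65·0.3914 / (0.65·0.3914 + 0.45·0.6086) ≈ 0.4815

0.482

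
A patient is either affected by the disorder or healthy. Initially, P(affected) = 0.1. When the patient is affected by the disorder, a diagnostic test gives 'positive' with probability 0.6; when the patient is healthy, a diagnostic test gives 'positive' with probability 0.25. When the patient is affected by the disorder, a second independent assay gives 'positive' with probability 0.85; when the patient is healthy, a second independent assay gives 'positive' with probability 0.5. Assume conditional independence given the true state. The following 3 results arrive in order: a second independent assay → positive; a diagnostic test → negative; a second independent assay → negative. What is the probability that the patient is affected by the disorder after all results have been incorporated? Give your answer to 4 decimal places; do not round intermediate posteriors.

0.0293

After a second independent assay='positive': P(affected) = 0.85·0.1000 / (0.85·0.1000 + 0.5·0.9000) ≈ 0.1589
After a diagnostic test='negative': P(affected) = 0.4·0.1589 / (0.4·0.1589 + 0.75·0.8411) ≈ 0.0915
After a second independent assay='negative': P(affected) = 0.15·0.0915 / (0.15·0.0915 + 0.5·0.9085) ≈ 0.0293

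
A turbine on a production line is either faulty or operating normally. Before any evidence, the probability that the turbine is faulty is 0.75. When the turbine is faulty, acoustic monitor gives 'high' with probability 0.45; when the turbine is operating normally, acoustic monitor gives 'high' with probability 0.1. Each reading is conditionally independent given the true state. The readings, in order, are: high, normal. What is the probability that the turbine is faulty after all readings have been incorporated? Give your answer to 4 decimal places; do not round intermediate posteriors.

After 'high': P(faulty) = 0.45·0.7500 / (0.45·0.7500 + 0.1·0.2500) ≈ 0.9310
After 'normal': P(faulty) = 0.55·0.9310 / (0.55·0.9310 + 0.9·0.0690) ≈ 0.8919

0.8919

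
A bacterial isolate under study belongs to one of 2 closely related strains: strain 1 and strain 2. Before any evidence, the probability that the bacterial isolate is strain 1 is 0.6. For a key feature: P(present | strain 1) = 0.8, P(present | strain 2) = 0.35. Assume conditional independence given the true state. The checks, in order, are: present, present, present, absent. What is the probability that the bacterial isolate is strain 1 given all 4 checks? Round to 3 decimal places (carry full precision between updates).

After 'present': P(strain 1) = 0.8·0.6000 / (0.8·0.6000 + 0.35·0.4000) ≈ 0.7742
After 'present': P(strain 1) = 0.8·0.7742 / (0.8·0.7742 + 0.35·0.2258) ≈ 0.8868
After 'present': P(strain 1) = 0.8·0.8868 / (0.8·0.8868 + 0.35·0.1132) ≈ 0.9471
After 'absent': P(strain 1) = 0.2·0.9471 / (0.2·0.9471 + 0.65·0.0529) ≈ 0.8464

0.846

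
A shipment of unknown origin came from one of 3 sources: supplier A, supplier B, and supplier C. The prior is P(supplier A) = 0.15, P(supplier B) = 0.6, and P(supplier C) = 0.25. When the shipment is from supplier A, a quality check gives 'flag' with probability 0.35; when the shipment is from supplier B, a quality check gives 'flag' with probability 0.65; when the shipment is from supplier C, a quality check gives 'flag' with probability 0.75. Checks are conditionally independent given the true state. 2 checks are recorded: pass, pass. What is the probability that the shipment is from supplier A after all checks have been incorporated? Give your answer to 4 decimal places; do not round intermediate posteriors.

After 'pass': normaliser = 0.65·0.1500 + 0.35·0.6000 + 0.25·0.2500; P(supplier A) ≈ 0.2635, P(supplier B) ≈ 0.5676, P(supplier C) ≈ 0.1689
After 'pass': normaliser = 0.65·0.2635 + 0.35·0.5676 + 0.25·0.1689; P(supplier A) ≈ 0.4156, P(supplier B) ≈ 0.4820, P(supplier C) ≈ 0.1025

0.4156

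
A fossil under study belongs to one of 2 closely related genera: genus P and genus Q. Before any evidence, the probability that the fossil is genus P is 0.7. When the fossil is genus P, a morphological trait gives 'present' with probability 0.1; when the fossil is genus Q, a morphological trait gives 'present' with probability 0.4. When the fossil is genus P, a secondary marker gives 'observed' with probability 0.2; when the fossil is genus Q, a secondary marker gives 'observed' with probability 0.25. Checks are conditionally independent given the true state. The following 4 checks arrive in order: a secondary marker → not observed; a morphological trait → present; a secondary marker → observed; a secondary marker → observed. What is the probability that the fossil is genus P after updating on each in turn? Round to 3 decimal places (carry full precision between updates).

Each posterior becomes the prior for the next update.
After a secondary marker='not observed': P(genus P) = 0.8·0.7000 / (0.8·0.7000 + 0.75·0.3000) ≈ 0.7134
After a morphological trait='present': P(genus P) = 0.1·0.7134 / (0.1·0.7134 + 0.4·0.2866) ≈ 0.3836
After a secondary marker='observed': P(genus P) = 0.2·0.3836 / (0.2·0.3836 + 0.25·0.6164) ≈ 0.3323
After a secondary marker='observed': P(genus P) = 0.2·0.3323 / (0.2·0.3323 + 0.25·0.6677) ≈ 0.2848

0.285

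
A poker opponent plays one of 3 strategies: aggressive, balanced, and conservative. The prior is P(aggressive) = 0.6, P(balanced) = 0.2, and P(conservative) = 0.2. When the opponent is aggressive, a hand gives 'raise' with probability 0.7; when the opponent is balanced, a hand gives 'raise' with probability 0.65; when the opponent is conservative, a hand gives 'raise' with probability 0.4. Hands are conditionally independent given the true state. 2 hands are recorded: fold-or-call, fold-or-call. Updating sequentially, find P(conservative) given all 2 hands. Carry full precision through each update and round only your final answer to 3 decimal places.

After 'fold-or-call': normaliser = 0.3·0.6000 + 0.35·0.2000 + 0.6·0.2000; P(aggressive) ≈ 0.4865, P(balanced) ≈ 0.1892, P(conservative) ≈ 0.3243
After 'fold-or-call': normaliser = 0.3·0.4865 + 0.35·0.1892 + 0.6·0.3243; P(aggressive) ≈ 0.3588, P(balanced) ≈ 0.1628, P(conservative) ≈ 0.4784

0.478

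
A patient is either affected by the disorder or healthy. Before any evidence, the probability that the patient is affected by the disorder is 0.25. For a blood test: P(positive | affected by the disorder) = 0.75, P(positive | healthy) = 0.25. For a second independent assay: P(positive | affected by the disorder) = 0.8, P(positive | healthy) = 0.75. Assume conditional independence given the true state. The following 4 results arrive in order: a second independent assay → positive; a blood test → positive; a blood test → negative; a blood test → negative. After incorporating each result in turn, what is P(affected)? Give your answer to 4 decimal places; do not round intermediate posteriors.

0.1060

Apply Bayes' rule sequentially, carrying P(affected) forward.
After a second independent assay='positive': P(affected) = 0.8·0.2500 / (0.8·0.2500 + 0.75·0.7500) ≈ 0.2623
After a blood test='positive': P(affected) = 0.75·0.2623 / (0.75·0.2623 + 0.25·0.7377) ≈ 0.5161
After a blood test='negative': P(affected) = 0.25·0.5161 / (0.25·0.5161 + 0.75·0.4839) ≈ 0.2623
After a blood test='negative': P(affected) = 0.25·0.2623 / (0.25·0.2623 + 0.75·0.7377) ≈ 0.1060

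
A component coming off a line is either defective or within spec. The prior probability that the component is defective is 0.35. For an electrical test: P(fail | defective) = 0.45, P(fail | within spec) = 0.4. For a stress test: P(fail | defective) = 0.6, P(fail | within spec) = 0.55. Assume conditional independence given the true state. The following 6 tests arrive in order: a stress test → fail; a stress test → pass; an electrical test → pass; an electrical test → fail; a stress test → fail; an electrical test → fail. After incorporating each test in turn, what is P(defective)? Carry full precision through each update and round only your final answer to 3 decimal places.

0.398

Apply Bayes' rule sequentially, carrying P(defective) forward.
After a stress test='fail': P(defective) = 0.6·0.3500 / (0.6·0.3500 + 0.55·0.6500) ≈ 0.3700
After a stress test='pass': P(defective) = 0.4·0.3700 / (0.4·0.3700 + 0.45·0.6300) ≈ 0.3430
After an electrical test='pass': P(defective) = 0.55·0.3430 / (0.55·0.3430 + 0.6·0.6570) ≈ 0.3237
After an electrical test='fail': P(defective) = 0.45·0.3237 / (0.45·0.3237 + 0.4·0.6763) ≈ 0.3500
After a stress test='fail': P(defective) = 0.6·0.3500 / (0.6·0.3500 + 0.55·0.6500) ≈ 0.3700
After an electrical test='fail': P(defective) = 0.45·0.3700 / (0.45·0.3700 + 0.4·0.6300) ≈ 0.3979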